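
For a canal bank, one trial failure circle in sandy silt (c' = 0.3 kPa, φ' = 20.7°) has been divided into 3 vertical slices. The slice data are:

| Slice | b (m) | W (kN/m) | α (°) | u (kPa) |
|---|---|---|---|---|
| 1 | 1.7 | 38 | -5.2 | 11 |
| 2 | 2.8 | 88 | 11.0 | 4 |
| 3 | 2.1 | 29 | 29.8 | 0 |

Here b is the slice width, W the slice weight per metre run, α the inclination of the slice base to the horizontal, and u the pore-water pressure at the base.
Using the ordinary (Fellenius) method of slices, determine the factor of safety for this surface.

FS = 1.70

Ordinary method of slices: FS = Σ[c'·Δl_i + (W_i cosα_i − u_i·Δl_i)·tanφ'] / Σ W_i sinα_i, with Δl_i = b_i / cosα_i.
Slice 1: Δl = 1.7/cos(-5.2°) = 1.707 m; N'_1 = 38·cos(-5.2°) − 11·1.707 = 19.1; c'Δl = 0.51; W sinα = -3.4
Slice 2: Δl = 2.8/cos11.0° = 2.852 m; N'_2 = 88·cos11.0° − 4·2.852 = 75.0; c'Δl = 0.86; W sinα = 16.8
Slice 3: Δl = 2.1/cos29.8° = 2.420 m; N'_3 = 29·cos29.8° − 0·2.420 = 25.2; c'Δl = 0.73; W sinα = 14.4
Σc'Δl = 2.1 kN/m; ΣN' = 119.2 kN/m; ΣW sinα = 27.8 kN/m
Resisting = 2.1 + 119.2·tan20.7° = 2.1 + 45.0 = 47.1 kN/m
FS = 47.1 / 27.8 = 1.698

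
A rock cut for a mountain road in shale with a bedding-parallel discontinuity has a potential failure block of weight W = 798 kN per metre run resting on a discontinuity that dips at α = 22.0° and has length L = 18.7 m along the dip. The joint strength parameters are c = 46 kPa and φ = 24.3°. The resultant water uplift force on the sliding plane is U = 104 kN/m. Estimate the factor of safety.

Resolving the block weight along and normal to the plane and applying the Mohr–Coulomb strength on the joint:
N' = W cosα − U = 798·cos22.0° − 104 = 635.9 kN/m
Driving force T = W sinα = 798·sin22.0° = 298.9 kN/m
Resisting force R = c·L + N'·tanφ = 46·18.7 + 635.9·tan24.3° = 860.2 + 287.1 = 1147.3 kN/m
FS = R / T = 1147.3 / 298.9 = 3.838

FS = 3.84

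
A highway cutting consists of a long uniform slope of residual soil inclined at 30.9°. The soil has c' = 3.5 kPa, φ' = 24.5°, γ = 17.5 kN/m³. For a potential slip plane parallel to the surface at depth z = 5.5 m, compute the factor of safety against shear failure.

For an infinite slope with a slip plane parallel to the surface (no pore pressure): FS = [c' + γz cos²β tanφ'] / [γz sinβ cosβ].
γz = 17.5·5.5 = 96.25 kN/m²
Numerator = 3.5 + 96.25·cos²30.9°·tan24.5° = 3.5 + 96.25·0.7363·0.4557 = 35.796 kPa
Denominator = 96.25·sin30.9°·cos30.9° = 96.25·0.5135·0.8581 = 42.413 kPa
FS = 35.796 / 42.413 = 0.844

FS = 0.84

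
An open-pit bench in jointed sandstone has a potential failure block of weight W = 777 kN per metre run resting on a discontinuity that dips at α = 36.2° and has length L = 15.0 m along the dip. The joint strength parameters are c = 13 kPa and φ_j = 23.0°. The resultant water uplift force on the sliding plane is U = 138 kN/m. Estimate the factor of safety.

Resolving the block weight along and normal to the plane and applying the Mohr–Coulomb strength on the joint:
N' = W cosα − U = 777·cos36.2° − 138 = 489.0 kN/m
Driving force T = W sinα = 777·sin36.2° = 458.9 kN/m
Resisting force R = c·L + N'·tanφ_j = 13·15.0 + 489.0·tan23.0° = 195.0 + 207.6 = 402.6 kN/m
FS = R / T = 402.6 / 458.9 = 0.877

FS = 0.88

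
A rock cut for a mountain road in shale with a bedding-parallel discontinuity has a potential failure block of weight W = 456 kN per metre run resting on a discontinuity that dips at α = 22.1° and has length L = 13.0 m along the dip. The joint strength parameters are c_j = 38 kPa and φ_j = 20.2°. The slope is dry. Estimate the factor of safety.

Resolving the block weight along and normal to the plane and applying the Mohr–Coulomb strength on the joint:
N' = W cosα = 456·cos22.1° = 422.5 kN/m
Driving force T = W sinα = 456·sin22.1° = 171.6 kN/m
Resisting force R = c_j·L + N'·tanφ_j = 38·13.0 + 422.5·tan20.2° = 494.0 + 155.4 = 649.4 kN/m
FS = R / T = 649.4 / 171.6 = 3.786

FS = 3.79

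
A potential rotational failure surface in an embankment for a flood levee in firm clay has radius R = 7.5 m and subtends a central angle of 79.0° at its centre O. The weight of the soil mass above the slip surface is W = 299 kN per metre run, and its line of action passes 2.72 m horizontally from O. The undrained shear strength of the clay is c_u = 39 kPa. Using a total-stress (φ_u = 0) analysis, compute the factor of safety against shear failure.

FS = 3.72

Taking moments about the centre O, the resisting moment is provided by the undrained shear strength acting along the arc:
Arc length L_a = R·θ = 7.5·(79.0°·π/180) = 7.5·1.3788 = 10.34 m
M_R = c_u·L_a·R = 39·10.34·7.5 = 3024.8 kN·m/m
M_D = W·d = 299·2.72 = 813.3 kN·m/m
FS = M_R / M_D = 3024.8 / 813.3 = 3.719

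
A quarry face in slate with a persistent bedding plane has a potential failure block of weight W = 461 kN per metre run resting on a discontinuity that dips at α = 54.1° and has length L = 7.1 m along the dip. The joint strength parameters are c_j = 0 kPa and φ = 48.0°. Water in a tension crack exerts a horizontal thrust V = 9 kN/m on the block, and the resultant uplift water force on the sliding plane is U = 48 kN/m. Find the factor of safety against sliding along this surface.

Resolving the block weight along and normal to the plane and applying the Mohr–Coulomb strength on the joint:
N' = W cosα − U − V sinα = 461·cos54.1° − 48 − 9·sin54.1° = 215.0 kN/m
Driving force T = W sinα + V cosα = 461·sin54.1° + 9·cos54.1° = 378.7 kN/m
Resisting force R = c_j·L + N'·tanφ = 0·7.1 + 215.0·tan48.0° = 0.0 + 238.8 = 238.8 kN/m
FS = R / T = 238.8 / 378.7 = 0.631

FS = 0.63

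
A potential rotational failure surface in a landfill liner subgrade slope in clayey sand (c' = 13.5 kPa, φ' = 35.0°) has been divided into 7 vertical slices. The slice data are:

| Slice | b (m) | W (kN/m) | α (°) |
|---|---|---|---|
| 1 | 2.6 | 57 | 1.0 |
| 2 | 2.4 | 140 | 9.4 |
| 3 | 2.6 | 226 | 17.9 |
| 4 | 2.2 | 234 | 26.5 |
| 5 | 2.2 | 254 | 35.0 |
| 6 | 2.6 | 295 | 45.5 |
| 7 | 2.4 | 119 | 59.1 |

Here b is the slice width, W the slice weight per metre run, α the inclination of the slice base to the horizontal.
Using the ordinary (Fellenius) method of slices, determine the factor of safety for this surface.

FS = 1.61

Ordinary method of slices: FS = Σ[c'·Δl_i + (W_i cosα_i)·tanφ'] / Σ W_i sinα_i, with Δl_i = b_i / cosα_i.
Slice 1: Δl = 2.6/cos1.0° = 2.600 m; N'_1 = 57·cos1.0° = 57.0; c'Δl = 35.11; W sinα = 1.0
Slice 2: Δl = 2.4/cos9.4° = 2.433 m; N'_2 = 140·cos9.4° = 138.1; c'Δl = 32.84; W sinα = 22.9
Slice 3: Δl = 2.6/cos17.9° = 2.732 m; N'_3 = 226·cos17.9° = 215.1; c'Δl = 36.89; W sinα = 69.5
Slice 4: Δl = 2.2/cos26.5° = 2.458 m; N'_4 = 234·cos26.5° = 209.4; c'Δl = 33.19; W sinα = 104.4
Slice 5: Δl = 2.2/cos35.0° = 2.686 m; N'_5 = 254·cos35.0° = 208.1; c'Δl = 36.26; W sinα = 145.7
Slice 6: Δl = 2.6/cos45.5° = 3.709 m; N'_6 = 295·cos45.5° = 206.8; c'Δl = 50.08; W sinα = 210.4
Slice 7: Δl = 2.4/cos59.1° = 4.673 m; N'_7 = 119·cos59.1° = 61.1; c'Δl = 63.09; W sinα = 102.1
Σc'Δl = 287.4 kN/m; ΣN' = 1095.5 kN/m; ΣW sinα = 655.9 kN/m
Resisting = 287.4 + 1095.5·tan35.0° = 287.4 + 767.1 = 1054.5 kN/m
FS = 1054.5 / 655.9 = 1.608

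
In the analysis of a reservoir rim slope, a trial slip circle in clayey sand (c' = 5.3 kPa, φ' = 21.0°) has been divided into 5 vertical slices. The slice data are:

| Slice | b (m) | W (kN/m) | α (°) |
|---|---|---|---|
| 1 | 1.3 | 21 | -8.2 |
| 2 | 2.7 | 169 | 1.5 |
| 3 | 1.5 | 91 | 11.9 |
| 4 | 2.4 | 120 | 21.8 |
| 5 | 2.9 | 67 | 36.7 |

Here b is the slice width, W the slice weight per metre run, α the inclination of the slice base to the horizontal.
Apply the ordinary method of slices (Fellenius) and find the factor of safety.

Ordinary method of slices: FS = Σ[c'·Δl_i + (W_i cosα_i)·tanφ'] / Σ W_i sinα_i, with Δl_i = b_i / cosα_i.
Slice 1: Δl = 1.3/cos(-8.2°) = 1.313 m; N'_1 = 21·cos(-8.2°) = 20.8; c'Δl = 6.96; W sinα = -3.0
Slice 2: Δl = 2.7/cos1.5° = 2.701 m; N'_2 = 169·cos1.5° = 168.9; c'Δl = 14.31; W sinα = 4.4
Slice 3: Δl = 1.5/cos11.9° = 1.533 m; N'_3 = 91·cos11.9° = 89.0; c'Δl = 8.12; W sinα = 18.8
Slice 4: Δl = 2.4/cos21.8° = 2.585 m; N'_4 = 120·cos21.8° = 111.4; c'Δl = 13.70; W sinα = 44.6
Slice 5: Δl = 2.9/cos36.7° = 3.617 m; N'_5 = 67·cos36.7° = 53.7; c'Δl = 19.17; W sinα = 40.0
Σc'Δl = 62.3 kN/m; ΣN' = 443.9 kN/m; ΣW sinα = 104.8 kN/m
Resisting = 62.3 + 443.9·tan21.0° = 62.3 + 170.4 = 232.7 kN/m
FS = 232.7 / 104.8 = 2.220

FS = 2.22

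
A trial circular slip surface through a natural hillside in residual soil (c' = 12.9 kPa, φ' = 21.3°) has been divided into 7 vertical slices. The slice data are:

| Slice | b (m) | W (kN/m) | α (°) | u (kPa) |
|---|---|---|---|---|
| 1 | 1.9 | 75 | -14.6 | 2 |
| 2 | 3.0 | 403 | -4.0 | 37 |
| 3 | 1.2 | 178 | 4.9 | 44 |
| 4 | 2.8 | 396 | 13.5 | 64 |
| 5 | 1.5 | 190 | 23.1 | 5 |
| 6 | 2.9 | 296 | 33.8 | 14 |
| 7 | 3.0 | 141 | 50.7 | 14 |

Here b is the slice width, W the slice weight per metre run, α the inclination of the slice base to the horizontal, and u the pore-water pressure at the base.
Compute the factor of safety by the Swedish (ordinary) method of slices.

Ordinary method of slices: FS = Σ[c'·Δl_i + (W_i cosα_i − u_i·Δl_i)·tanφ'] / Σ W_i sinα_i, with Δl_i = b_i / cosα_i.
Slice 1: Δl = 1.9/cos(-14.6°) = 1.963 m; N'_1 = 75·cos(-14.6°) − 2·1.963 = 68.7; c'Δl = 25.33; W sinα = -18.9
Slice 2: Δl = 3.0/cos(-4.0°) = 3.007 m; N'_2 = 403·cos(-4.0°) − 37·3.007 = 290.7; c'Δl = 38.79; W sinα = -28.1
Slice 3: Δl = 1.2/cos4.9° = 1.204 m; N'_3 = 178·cos4.9° − 44·1.204 = 124.4; c'Δl = 15.54; W sinα = 15.2
Slice 4: Δl = 2.8/cos13.5° = 2.880 m; N'_4 = 396·cos13.5° − 64·2.880 = 200.8; c'Δl = 37.15; W sinα = 92.4
Slice 5: Δl = 1.5/cos23.1° = 1.631 m; N'_5 = 190·cos23.1° − 5·1.631 = 166.6; c'Δl = 21.04; W sinα = 74.5
Slice 6: Δl = 2.9/cos33.8° = 3.490 m; N'_6 = 296·cos33.8° − 14·3.490 = 197.1; c'Δl = 45.02; W sinα = 164.7
Slice 7: Δl = 3.0/cos50.7° = 4.736 m; N'_7 = 141·cos50.7° − 14·4.736 = 23.0; c'Δl = 61.10; W sinα = 109.1
Σc'Δl = 244.0 kN/m; ΣN' = 1071.2 kN/m; ΣW sinα = 409.0 kN/m
Resisting = 244.0 + 1071.2·tan21.3° = 244.0 + 417.7 = 661.6 kN/m
FS = 661.6 / 409.0 = 1.618

FS = 1.62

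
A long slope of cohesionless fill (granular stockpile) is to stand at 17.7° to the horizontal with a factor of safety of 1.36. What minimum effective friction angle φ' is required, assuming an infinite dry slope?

φ' = 23.5°

FS = tanφ'/tanβ ⇒ tanφ' = FS · tanβ = 1.36 · tan17.7° = 0.4340
φ' = arctan(0.4340) = 23.46°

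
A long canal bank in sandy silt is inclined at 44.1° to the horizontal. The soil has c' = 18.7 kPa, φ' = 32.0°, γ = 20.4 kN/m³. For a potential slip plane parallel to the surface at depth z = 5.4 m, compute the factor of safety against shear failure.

For an infinite slope with a slip plane parallel to the surface (no pore pressure): FS = [c' + γz cos²β tanφ'] / [γz sinβ cosβ].
γz = 20.4·5.4 = 110.16 kN/m²
Numerator = 18.7 + 110.16·cos²44.1°·tan32.0° = 18.7 + 110.16·0.5157·0.6249 = 54.199 kPa
Denominator = 110.16·sin44.1°·cos44.1° = 110.16·0.6959·0.7181 = 55.053 kPa
FS = 54.199 / 55.053 = 0.984

FS = 0.98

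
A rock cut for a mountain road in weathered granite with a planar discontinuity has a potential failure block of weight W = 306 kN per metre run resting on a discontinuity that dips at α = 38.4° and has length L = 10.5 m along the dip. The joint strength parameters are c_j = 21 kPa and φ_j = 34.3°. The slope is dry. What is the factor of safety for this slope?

Resolving the block weight along and normal to the plane and applying the Mohr–Coulomb strength on the joint:
N' = W cosα = 306·cos38.4° = 239.8 kN/m
Driving force T = W sinα = 306·sin38.4° = 190.1 kN/m
Resisting force R = c_j·L + N'·tanφ_j = 21·10.5 + 239.8·tan34.3° = 220.5 + 163.6 = 384.1 kN/m
FS = R / T = 384.1 / 190.1 = 2.021

FS = 2.02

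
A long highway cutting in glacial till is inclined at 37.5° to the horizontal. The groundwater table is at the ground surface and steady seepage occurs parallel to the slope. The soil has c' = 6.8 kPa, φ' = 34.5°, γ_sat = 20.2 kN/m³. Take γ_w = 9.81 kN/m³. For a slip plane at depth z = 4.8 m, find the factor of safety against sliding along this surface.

FS = 0.61

With seepage parallel to the slope and the water table at the surface, the effective normal stress on the slip plane uses the buoyant unit weight γ' = γ_sat − γ_w while the driving shear stress uses γ_sat:
FS = [c' + γ' z cos²β tanφ'] / [γ_sat z sinβ cosβ]
γ' = 20.2 − 9.81 = 10.39 kN/m³
Numerator = 6.8 + 10.39·4.8·cos²37.5°·tan34.5° = 6.8 + 10.39·4.8·0.6294·0.6873 = 28.374 kPa
Denominator = 20.2·4.8·sin37.5°·cos37.5° = 20.2·4.8·0.6088·0.7934 = 46.828 kPa
FS = 28.374 / 46.828 = 0.606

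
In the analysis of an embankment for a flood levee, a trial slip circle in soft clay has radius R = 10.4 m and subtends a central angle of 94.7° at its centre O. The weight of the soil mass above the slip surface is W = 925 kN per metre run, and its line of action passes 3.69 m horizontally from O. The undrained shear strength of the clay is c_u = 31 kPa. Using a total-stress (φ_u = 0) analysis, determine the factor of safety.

Taking moments about the centre O, the resisting moment is provided by the undrained shear strength acting along the arc:
Arc length L_a = R·θ = 10.4·(94.7°·π/180) = 10.4·1.6528 = 17.19 m
M_R = c_u·L_a·R = 31·17.19·10.4 = 5541.9 kN·m/m
M_D = W·d = 925·3.69 = 3413.2 kN·m/m
FS = M_R / M_D = 5541.9 / 3413.2 = 1.624

FS = 1.62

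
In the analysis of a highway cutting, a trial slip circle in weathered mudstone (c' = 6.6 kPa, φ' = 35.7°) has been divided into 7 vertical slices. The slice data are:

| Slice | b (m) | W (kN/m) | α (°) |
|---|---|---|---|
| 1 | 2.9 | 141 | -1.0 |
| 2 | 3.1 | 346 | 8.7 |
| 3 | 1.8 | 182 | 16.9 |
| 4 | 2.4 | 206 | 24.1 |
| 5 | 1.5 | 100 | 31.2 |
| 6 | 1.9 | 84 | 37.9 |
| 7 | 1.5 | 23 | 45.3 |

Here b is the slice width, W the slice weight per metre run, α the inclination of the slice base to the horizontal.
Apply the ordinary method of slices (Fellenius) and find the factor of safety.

Ordinary method of slices: FS = Σ[c'·Δl_i + (W_i cosα_i)·tanφ'] / Σ W_i sinα_i, with Δl_i = b_i / cosα_i.
Slice 1: Δl = 2.9/cos(-1.0°) = 2.900 m; N'_1 = 141·cos(-1.0°) = 141.0; c'Δl = 19.14; W sinα = -2.5
Slice 2: Δl = 3.1/cos8.7° = 3.136 m; N'_2 = 346·cos8.7° = 342.0; c'Δl = 20.70; W sinα = 52.3
Slice 3: Δl = 1.8/cos16.9° = 1.881 m; N'_3 = 182·cos16.9° = 174.1; c'Δl = 12.42; W sinα = 52.9
Slice 4: Δl = 2.4/cos24.1° = 2.629 m; N'_4 = 206·cos24.1° = 188.0; c'Δl = 17.35; W sinα = 84.1
Slice 5: Δl = 1.5/cos31.2° = 1.754 m; N'_5 = 100·cos31.2° = 85.5; c'Δl = 11.57; W sinα = 51.8
Slice 6: Δl = 1.9/cos37.9° = 2.408 m; N'_6 = 84·cos37.9° = 66.3; c'Δl = 15.89; W sinα = 51.6
Slice 7: Δl = 1.5/cos45.3° = 2.133 m; N'_7 = 23·cos45.3° = 16.2; c'Δl = 14.07; W sinα = 16.3
Σc'Δl = 111.2 kN/m; ΣN' = 1013.2 kN/m; ΣW sinα = 306.7 kN/m
Resisting = 111.2 + 1013.2·tan35.7° = 111.2 + 728.0 = 839.2 kN/m
FS = 839.2 / 306.7 = 2.737

FS = 2.74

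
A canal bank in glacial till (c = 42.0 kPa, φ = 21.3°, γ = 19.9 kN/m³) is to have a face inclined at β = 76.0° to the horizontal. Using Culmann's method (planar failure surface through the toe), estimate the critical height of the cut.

Culmann's analysis gives the critical failure plane at α_cr = (β + φ)/2 = (76.0 + 21.3)/2 = 48.6°, and the critical height
H_c = (4c/γ) · sinβ cosφ / [1 − cos(β − φ)]
    = (4·42.0/19.9) · sin76.0°·cos21.3° / [1 − cos(54.7°)]
    = 8.442 · 0.9703·0.9317 / [1 − 0.5779]
    = 8.442 · 0.9040 / 0.4221
    = 18.08 m

H_c = 18.08 m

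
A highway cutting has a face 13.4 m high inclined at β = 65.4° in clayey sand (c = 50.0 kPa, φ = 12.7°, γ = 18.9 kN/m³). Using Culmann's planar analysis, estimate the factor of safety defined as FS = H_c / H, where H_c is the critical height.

H_c = (4c/γ) · sinβ cosφ / [1 − cos(β − φ)]
    = (4·50.0/18.9) · sin65.4°·cos12.7° / [1 − cos52.7°]
    = 10.582 · 0.8870 / 0.3940 = 23.82 m
FS = H_c / H = 23.82 / 13.4 = 1.778

FS = 1.78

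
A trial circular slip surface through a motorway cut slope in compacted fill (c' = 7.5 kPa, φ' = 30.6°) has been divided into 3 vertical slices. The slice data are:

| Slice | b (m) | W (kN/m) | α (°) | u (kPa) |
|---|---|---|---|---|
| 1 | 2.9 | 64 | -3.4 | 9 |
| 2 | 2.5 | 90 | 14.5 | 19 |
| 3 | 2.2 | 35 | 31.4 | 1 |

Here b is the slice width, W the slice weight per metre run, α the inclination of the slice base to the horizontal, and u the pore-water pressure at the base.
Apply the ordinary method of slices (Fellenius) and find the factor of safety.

Ordinary method of slices: FS = Σ[c'·Δl_i + (W_i cosα_i − u_i·Δl_i)·tanφ'] / Σ W_i sinα_i, with Δl_i = b_i / cosα_i.
Slice 1: Δl = 2.9/cos(-3.4°) = 2.905 m; N'_1 = 64·cos(-3.4°) − 9·2.905 = 37.7; c'Δl = 21.79; W sinα = -3.8
Slice 2: Δl = 2.5/cos14.5° = 2.582 m; N'_2 = 90·cos14.5° − 19·2.582 = 38.1; c'Δl = 19.37; W sinα = 22.5
Slice 3: Δl = 2.2/cos31.4° = 2.577 m; N'_3 = 35·cos31.4° − 1·2.577 = 27.3; c'Δl = 19.33; W sinα = 18.2
Σc'Δl = 60.5 kN/m; ΣN' = 103.1 kN/m; ΣW sinα = 37.0 kN/m
Resisting = 60.5 + 103.1·tan30.6° = 60.5 + 61.0 = 121.5 kN/m
FS = 121.5 / 37.0 = 3.285

FS = 3.29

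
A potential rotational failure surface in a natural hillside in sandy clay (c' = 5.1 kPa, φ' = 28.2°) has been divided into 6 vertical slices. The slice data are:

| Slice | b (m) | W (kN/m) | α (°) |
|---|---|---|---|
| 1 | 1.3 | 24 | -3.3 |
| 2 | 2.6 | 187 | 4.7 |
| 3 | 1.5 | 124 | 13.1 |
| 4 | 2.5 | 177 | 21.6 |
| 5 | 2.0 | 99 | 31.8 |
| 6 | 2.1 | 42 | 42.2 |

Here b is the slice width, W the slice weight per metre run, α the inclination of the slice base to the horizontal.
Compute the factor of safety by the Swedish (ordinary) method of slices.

Ordinary method of slices: FS = Σ[c'·Δl_i + (W_i cosα_i)·tanφ'] / Σ W_i sinα_i, with Δl_i = b_i / cosα_i.
Slice 1: Δl = 1.3/cos(-3.3°) = 1.302 m; N'_1 = 24·cos(-3.3°) = 24.0; c'Δl = 6.64; W sinα = -1.4
Slice 2: Δl = 2.6/cos4.7° = 2.609 m; N'_2 = 187·cos4.7° = 186.4; c'Δl = 13.30; W sinα = 15.3
Slice 3: Δl = 1.5/cos13.1° = 1.540 m; N'_3 = 124·cos13.1° = 120.8; c'Δl = 7.85; W sinα = 28.1
Slice 4: Δl = 2.5/cos21.6° = 2.689 m; N'_4 = 177·cos21.6° = 164.6; c'Δl = 13.71; W sinα = 65.2
Slice 5: Δl = 2.0/cos31.8° = 2.353 m; N'_5 = 99·cos31.8° = 84.1; c'Δl = 12.00; W sinα = 52.2
Slice 6: Δl = 2.1/cos42.2° = 2.835 m; N'_6 = 42·cos42.2° = 31.1; c'Δl = 14.46; W sinα = 28.2
Σc'Δl = 68.0 kN/m; ΣN' = 610.9 kN/m; ΣW sinα = 187.6 kN/m
Resisting = 68.0 + 610.9·tan28.2° = 68.0 + 327.6 = 395.5 kN/m
FS = 395.5 / 187.6 = 2.109

FS = 2.11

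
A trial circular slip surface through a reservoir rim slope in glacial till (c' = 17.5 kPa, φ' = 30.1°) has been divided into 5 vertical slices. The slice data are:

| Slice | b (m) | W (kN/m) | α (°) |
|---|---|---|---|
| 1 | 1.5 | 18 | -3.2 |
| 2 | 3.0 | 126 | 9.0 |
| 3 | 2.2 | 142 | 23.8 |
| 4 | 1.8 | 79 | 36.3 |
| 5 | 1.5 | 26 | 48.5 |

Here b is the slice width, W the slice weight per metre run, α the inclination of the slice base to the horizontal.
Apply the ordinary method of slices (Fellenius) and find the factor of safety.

Ordinary method of slices: FS = Σ[c'·Δl_i + (W_i cosα_i)·tanφ'] / Σ W_i sinα_i, with Δl_i = b_i / cosα_i.
Slice 1: Δl = 1.5/cos(-3.2°) = 1.502 m; N'_1 = 18·cos(-3.2°) = 18.0; c'Δl = 26.29; W sinα = -1.0
Slice 2: Δl = 3.0/cos9.0° = 3.037 m; N'_2 = 126·cos9.0° = 124.4; c'Δl = 53.15; W sinα = 19.7
Slice 3: Δl = 2.2/cos23.8° = 2.404 m; N'_3 = 142·cos23.8° = 129.9; c'Δl = 42.08; W sinα = 57.3
Slice 4: Δl = 1.8/cos36.3° = 2.233 m; N'_4 = 79·cos36.3° = 63.7; c'Δl = 39.09; W sinα = 46.8
Slice 5: Δl = 1.5/cos48.5° = 2.264 m; N'_5 = 26·cos48.5° = 17.2; c'Δl = 39.62; W sinα = 19.5
Σc'Δl = 200.2 kN/m; ΣN' = 353.2 kN/m; ΣW sinα = 142.3 kN/m
Resisting = 200.2 + 353.2·tan30.1° = 200.2 + 204.8 = 405.0 kN/m
FS = 405.0 / 142.3 = 2.847

FS = 2.85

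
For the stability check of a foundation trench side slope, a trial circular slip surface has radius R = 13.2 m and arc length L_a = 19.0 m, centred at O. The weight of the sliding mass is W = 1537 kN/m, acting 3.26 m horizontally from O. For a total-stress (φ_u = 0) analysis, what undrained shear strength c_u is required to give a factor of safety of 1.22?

c_u = 24.4 kPa

FS = c_u·L_a·R / (W·d), so c_u = FS·W·d / (L_a·R).
c_u = 1.22·1537·3.26 / (19.00·13.2) = 6113.0 / 250.80 = 24.37 kPa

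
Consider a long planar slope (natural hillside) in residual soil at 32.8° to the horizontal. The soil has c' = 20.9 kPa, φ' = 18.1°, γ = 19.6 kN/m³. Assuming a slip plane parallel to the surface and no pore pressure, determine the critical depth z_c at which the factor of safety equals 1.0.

z_c = 4.75 m

Setting FS = 1.00 in FS = [c' + γz cos²β tanφ'] / [γz sinβ cosβ] and solving for z:
z = c' / [γ cosβ (FS·sinβ − cosβ·tanφ')]
  = 20.9 / [19.6·cos32.8°·(1.00·sin32.8° − cos32.8°·tan18.1°)]
  = 20.9 / [19.6·0.8406·(1.00·0.5417 − 0.8406·0.3269)]
  = 20.9 / 4.3983 = 4.752 m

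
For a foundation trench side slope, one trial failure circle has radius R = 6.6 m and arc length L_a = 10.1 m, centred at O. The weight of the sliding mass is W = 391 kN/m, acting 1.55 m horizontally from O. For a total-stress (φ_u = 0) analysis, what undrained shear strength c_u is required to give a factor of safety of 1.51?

c_u = 13.7 kPa

FS = c_u·L_a·R / (W·d), so c_u = FS·W·d / (L_a·R).
c_u = 1.51·391·1.55 / (10.10·6.6) = 915.1 / 66.66 = 13.73 kPa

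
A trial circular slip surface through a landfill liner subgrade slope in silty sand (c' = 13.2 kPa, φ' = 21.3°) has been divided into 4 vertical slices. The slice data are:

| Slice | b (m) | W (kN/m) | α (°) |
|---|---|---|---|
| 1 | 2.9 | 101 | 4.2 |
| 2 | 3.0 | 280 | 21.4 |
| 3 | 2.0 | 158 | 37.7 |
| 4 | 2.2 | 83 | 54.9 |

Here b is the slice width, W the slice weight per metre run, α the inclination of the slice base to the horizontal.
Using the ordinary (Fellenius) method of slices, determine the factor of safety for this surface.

FS = 1.36

Ordinary method of slices: FS = Σ[c'·Δl_i + (W_i cosα_i)·tanφ'] / Σ W_i sinα_i, with Δl_i = b_i / cosα_i.
Slice 1: Δl = 2.9/cos4.2° = 2.908 m; N'_1 = 101·cos4.2° = 100.7; c'Δl = 38.38; W sinα = 7.4
Slice 2: Δl = 3.0/cos21.4° = 3.222 m; N'_2 = 280·cos21.4° = 260.7; c'Δl = 42.53; W sinα = 102.2
Slice 3: Δl = 2.0/cos37.7° = 2.528 m; N'_3 = 158·cos37.7° = 125.0; c'Δl = 33.37; W sinα = 96.6
Slice 4: Δl = 2.2/cos54.9° = 3.826 m; N'_4 = 83·cos54.9° = 47.7; c'Δl = 50.50; W sinα = 67.9
Σc'Δl = 164.8 kN/m; ΣN' = 534.2 kN/m; ΣW sinα = 274.1 kN/m
Resisting = 164.8 + 534.2·tan21.3° = 164.8 + 208.3 = 373.0 kN/m
FS = 373.0 / 274.1 = 1.361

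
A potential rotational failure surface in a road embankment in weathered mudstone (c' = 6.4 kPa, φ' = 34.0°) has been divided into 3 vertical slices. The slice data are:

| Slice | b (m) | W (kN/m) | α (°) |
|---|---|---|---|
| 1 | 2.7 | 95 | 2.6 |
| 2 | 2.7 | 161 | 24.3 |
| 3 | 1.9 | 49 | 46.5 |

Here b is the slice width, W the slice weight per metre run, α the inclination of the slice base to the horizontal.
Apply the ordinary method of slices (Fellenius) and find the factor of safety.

FS = 2.26

Ordinary method of slices: FS = Σ[c'·Δl_i + (W_i cosα_i)·tanφ'] / Σ W_i sinα_i, with Δl_i = b_i / cosα_i.
Slice 1: Δl = 2.7/cos2.6° = 2.703 m; N'_1 = 95·cos2.6° = 94.9; c'Δl = 17.30; W sinα = 4.3
Slice 2: Δl = 2.7/cos24.3° = 2.962 m; N'_2 = 161·cos24.3° = 146.7; c'Δl = 18.96; W sinα = 66.3
Slice 3: Δl = 1.9/cos46.5° = 2.760 m; N'_3 = 49·cos46.5° = 33.7; c'Δl = 17.67; W sinα = 35.5
Σc'Δl = 53.9 kN/m; ΣN' = 275.4 kN/m; ΣW sinα = 106.1 kN/m
Resisting = 53.9 + 275.4·tan34.0° = 53.9 + 185.7 = 239.7 kN/m
FS = 239.7 / 106.1 = 2.259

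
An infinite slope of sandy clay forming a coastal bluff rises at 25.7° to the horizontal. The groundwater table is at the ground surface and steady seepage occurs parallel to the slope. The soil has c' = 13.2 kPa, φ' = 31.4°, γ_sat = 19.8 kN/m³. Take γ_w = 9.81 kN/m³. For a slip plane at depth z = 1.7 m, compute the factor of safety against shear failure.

FS = 1.64

With seepage parallel to the slope and the water table at the surface, the effective normal stress on the slip plane uses the buoyant unit weight γ' = γ_sat − γ_w while the driving shear stress uses γ_sat:
FS = [c' + γ' z cos²β tanφ'] / [γ_sat z sinβ cosβ]
γ' = 19.8 − 9.81 = 9.99 kN/m³
Numerator = 13.2 + 9.99·1.7·cos²25.7°·tan31.4° = 13.2 + 9.99·1.7·0.8119·0.6104 = 21.617 kPa
Denominator = 19.8·1.7·sin25.7°·cos25.7° = 19.8·1.7·0.4337·0.9011 = 13.153 kPa
FS = 21.617 / 13.153 = 1.644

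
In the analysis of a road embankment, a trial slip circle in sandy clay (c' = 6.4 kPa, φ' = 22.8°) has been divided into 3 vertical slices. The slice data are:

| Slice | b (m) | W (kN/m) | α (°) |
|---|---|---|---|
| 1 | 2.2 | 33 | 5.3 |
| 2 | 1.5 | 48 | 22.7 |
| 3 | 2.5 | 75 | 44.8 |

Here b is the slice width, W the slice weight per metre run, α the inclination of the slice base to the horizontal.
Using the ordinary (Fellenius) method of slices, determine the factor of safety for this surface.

Ordinary method of slices: FS = Σ[c'·Δl_i + (W_i cosα_i)·tanφ'] / Σ W_i sinα_i, with Δl_i = b_i / cosα_i.
Slice 1: Δl = 2.2/cos5.3° = 2.209 m; N'_1 = 33·cos5.3° = 32.9; c'Δl = 14.14; W sinα = 3.0
Slice 2: Δl = 1.5/cos22.7° = 1.626 m; N'_2 = 48·cos22.7° = 44.3; c'Δl = 10.41; W sinα = 18.5
Slice 3: Δl = 2.5/cos44.8° = 3.523 m; N'_3 = 75·cos44.8° = 53.2; c'Δl = 22.55; W sinα = 52.8
Σc'Δl = 47.1 kN/m; ΣN' = 130.4 kN/m; ΣW sinα = 74.4 kN/m
Resisting = 47.1 + 130.4·tan22.8° = 47.1 + 54.8 = 101.9 kN/m
FS = 101.9 / 74.4 = 1.369

FS = 1.37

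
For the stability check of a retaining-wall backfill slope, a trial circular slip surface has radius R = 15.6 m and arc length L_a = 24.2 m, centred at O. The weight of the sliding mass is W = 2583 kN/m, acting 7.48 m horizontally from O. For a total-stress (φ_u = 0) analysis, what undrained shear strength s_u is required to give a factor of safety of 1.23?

FS = s_u·L_a·R / (W·d), so s_u = FS·W·d / (L_a·R).
s_u = 1.23·2583·7.48 / (24.20·15.6) = 23764.6 / 377.52 = 62.95 kPa

s_u = 62.9 kPa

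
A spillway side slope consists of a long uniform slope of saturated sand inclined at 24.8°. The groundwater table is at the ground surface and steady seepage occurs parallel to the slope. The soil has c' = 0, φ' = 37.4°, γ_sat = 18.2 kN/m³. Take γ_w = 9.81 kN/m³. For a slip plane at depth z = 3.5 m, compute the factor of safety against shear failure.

FS = 0.76

With seepage parallel to the slope and the water table at the surface, the effective normal stress on the slip plane uses the buoyant unit weight γ' = γ_sat − γ_w while the driving shear stress uses γ_sat:
FS = [c' + γ' z cos²β tanφ'] / [γ_sat z sinβ cosβ]
(For c' = 0 this reduces to FS = (γ'/γ_sat)·tanφ'/tanβ.)
γ' = 18.2 − 9.81 = 8.39 kN/m³
Numerator = 0.0 + 8.39·3.5·cos²24.8°·tan37.4° = 0.0 + 8.39·3.5·0.8241·0.7646 = 18.501 kPa
Denominator = 18.2·3.5·sin24.8°·cos24.8° = 18.2·3.5·0.4195·0.9078 = 24.255 kPa
FS = 18.501 / 24.255 = 0.763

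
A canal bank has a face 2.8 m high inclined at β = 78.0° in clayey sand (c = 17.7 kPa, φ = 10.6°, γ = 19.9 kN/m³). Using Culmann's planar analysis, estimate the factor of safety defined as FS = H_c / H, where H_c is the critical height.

FS = 1.98

H_c = (4c/γ) · sinβ cosφ / [1 − cos(β − φ)]
    = (4·17.7/19.9) · sin78.0°·cos10.6° / [1 − cos67.4°]
    = 3.558 · 0.9615 / 0.6157 = 5.56 m
FS = H_c / H = 5.56 / 2.8 = 1.984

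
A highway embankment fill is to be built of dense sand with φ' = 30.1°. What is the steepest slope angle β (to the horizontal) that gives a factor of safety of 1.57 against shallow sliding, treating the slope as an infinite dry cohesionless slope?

For an infinite dry cohesionless slope FS = tanφ'/tanβ, so tanβ = tanφ' / FS.
tanβ = tan30.1° / 1.57 = 0.5797 / 1.57 = 0.3692
β = arctan(0.3692) = 20.27°

β = 20.3°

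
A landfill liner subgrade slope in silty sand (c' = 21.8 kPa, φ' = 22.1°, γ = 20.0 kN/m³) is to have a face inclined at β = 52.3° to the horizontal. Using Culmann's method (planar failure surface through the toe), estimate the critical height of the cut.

H_c = 23.55 m

Culmann's analysis gives the critical failure plane at α_cr = (β + φ')/2 = (52.3 + 22.1)/2 = 37.2°, and the critical height
H_c = (4c'/γ) · sinβ cosφ' / [1 − cos(β − φ')]
    = (4·21.8/20.0) · sin52.3°·cos22.1° / [1 − cos(30.2°)]
    = 4.360 · 0.7912·0.9265 / [1 − 0.8643]
    = 4.360 · 0.7331 / 0.1357
    = 23.55 m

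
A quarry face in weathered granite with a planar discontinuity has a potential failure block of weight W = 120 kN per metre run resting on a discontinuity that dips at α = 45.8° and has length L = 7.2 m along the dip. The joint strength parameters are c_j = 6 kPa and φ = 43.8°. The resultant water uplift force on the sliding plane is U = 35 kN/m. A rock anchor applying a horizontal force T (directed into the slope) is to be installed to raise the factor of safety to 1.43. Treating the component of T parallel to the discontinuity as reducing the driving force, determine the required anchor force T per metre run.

T = 20 kN/m

Resolving forces along and normal to the sliding plane, with the horizontal anchor force T adding T·sinα to the effective normal force and T·cosα acting up the plane against the driving force:
FS = [c_jL + (W cosα − U + T sinα) tanφ] / [W sinα − T cosα]
Without the anchor: N' = 48.7 kN/m, driving T_d = 86.0 kN/m, resisting R = 6·7.2 + 48.7·tan43.8° = 89.9 kN/m, FS = 1.04.
Setting FS = 1.43 and solving for T:
1.43·(86.0 − T cos45.8°) = 89.9 + T sin45.8°·tan43.8°
T·(sin45.8°·tan43.8° + 1.43·cos45.8°) = 1.43·86.0 − 89.9
T·(0.7169·0.9590 + 1.43·0.6972) = 123.0 − 89.9 = 33.2
T·1.6844 = 33.2
T = 19.7 kN/m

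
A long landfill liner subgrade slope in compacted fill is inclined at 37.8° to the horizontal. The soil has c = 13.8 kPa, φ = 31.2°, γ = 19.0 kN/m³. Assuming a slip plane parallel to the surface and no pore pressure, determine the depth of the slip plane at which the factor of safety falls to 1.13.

Setting FS = 1.13 in FS = [c + γz cos²β tanφ] / [γz sinβ cosβ] and solving for z:
z = c / [γ cosβ (FS·sinβ − cosβ·tanφ)]
  = 13.8 / [19.0·cos37.8°·(1.13·sin37.8° − cos37.8°·tan31.2°)]
  = 13.8 / [19.0·0.7902·(1.13·0.6129 − 0.7902·0.6056)]
  = 13.8 / 3.2135 = 4.294 m

z = 4.29 m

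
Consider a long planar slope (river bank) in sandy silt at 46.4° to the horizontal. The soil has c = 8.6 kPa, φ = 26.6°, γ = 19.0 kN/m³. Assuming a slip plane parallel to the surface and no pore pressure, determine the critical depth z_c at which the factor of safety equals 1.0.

Setting FS = 1.00 in FS = [c + γz cos²β tanφ] / [γz sinβ cosβ] and solving for z:
z = c / [γ cosβ (FS·sinβ − cosβ·tanφ)]
  = 8.6 / [19.0·cos46.4°·(1.00·sin46.4° − cos46.4°·tan26.6°)]
  = 8.6 / [19.0·0.6896·(1.00·0.7242 − 0.6896·0.5008)]
  = 8.6 / 4.9638 = 1.733 m

z_c = 1.73 m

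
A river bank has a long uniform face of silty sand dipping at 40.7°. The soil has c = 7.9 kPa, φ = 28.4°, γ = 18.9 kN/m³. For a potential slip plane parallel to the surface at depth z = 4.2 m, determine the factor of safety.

FS = 0.83

For an infinite slope with a slip plane parallel to the surface (no pore pressure): FS = [c + γz cos²β tanφ] / [γz sinβ cosβ].
γz = 18.9·4.2 = 79.38 kN/m²
Numerator = 7.9 + 79.38·cos²40.7°·tan28.4° = 7.9 + 79.38·0.5748·0.5407 = 32.569 kPa
Denominator = 79.38·sin40.7°·cos40.7° = 79.38·0.6521·0.7581 = 39.244 kPa
FS = 32.569 / 39.244 = 0.830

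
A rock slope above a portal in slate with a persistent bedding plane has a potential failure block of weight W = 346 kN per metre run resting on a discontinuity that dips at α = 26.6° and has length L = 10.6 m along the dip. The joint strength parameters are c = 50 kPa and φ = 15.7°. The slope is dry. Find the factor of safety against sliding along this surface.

FS = 3.98

Resolving the block weight along and normal to the plane and applying the Mohr–Coulomb strength on the joint:
N' = W cosα = 346·cos26.6° = 309.4 kN/m
Driving force T = W sinα = 346·sin26.6° = 154.9 kN/m
Resisting force R = c·L + N'·tanφ = 50·10.6 + 309.4·tan15.7° = 530.0 + 87.0 = 617.0 kN/m
FS = R / T = 617.0 / 154.9 = 3.982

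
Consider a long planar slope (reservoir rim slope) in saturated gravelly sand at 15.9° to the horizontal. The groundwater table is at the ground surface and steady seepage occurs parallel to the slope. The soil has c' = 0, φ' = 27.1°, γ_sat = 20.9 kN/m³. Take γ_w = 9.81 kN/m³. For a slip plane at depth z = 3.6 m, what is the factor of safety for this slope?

With seepage parallel to the slope and the water table at the surface, the effective normal stress on the slip plane uses the buoyant unit weight γ' = γ_sat − γ_w while the driving shear stress uses γ_sat:
FS = [c' + γ' z cos²β tanφ'] / [γ_sat z sinβ cosβ]
(For c' = 0 this reduces to FS = (γ'/γ_sat)·tanφ'/tanβ.)
γ' = 20.9 − 9.81 = 11.09 kN/m³
Numerator = 0.0 + 11.09·3.6·cos²15.9°·tan27.1° = 0.0 + 11.09·3.6·0.9249·0.5117 = 18.897 kPa
Denominator = 20.9·3.6·sin15.9°·cos15.9° = 20.9·3.6·0.2740·0.9617 = 19.824 kPa
FS = 18.897 / 19.824 = 0.953

FS = 0.95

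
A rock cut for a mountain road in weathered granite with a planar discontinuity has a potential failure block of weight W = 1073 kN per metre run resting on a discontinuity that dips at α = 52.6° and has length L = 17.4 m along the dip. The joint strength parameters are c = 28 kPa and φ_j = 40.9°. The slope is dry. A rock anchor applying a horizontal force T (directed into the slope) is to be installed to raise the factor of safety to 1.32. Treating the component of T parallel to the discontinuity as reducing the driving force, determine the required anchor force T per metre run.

Resolving forces along and normal to the sliding plane, with the horizontal anchor force T adding T·sinα to the effective normal force and T·cosα acting up the plane against the driving force:
FS = [cL + (W cosα + T sinα) tanφ_j] / [W sinα − T cosα]
Without the anchor: N' = 651.7 kN/m, driving T_d = 852.4 kN/m, resisting R = 28·17.4 + 651.7·tan40.9° = 1051.7 kN/m, FS = 1.23.
Setting FS = 1.32 and solving for T:
1.32·(852.4 − T cos52.6°) = 1051.7 + T sin52.6°·tan40.9°
T·(sin52.6°·tan40.9° + 1.32·cos52.6°) = 1.32·852.4 − 1051.7
T·(0.7944·0.8662 + 1.32·0.6074) = 1125.2 − 1051.7 = 73.4
T·1.4899 = 73.4
T = 49.3 kN/m

T = 49 kN/m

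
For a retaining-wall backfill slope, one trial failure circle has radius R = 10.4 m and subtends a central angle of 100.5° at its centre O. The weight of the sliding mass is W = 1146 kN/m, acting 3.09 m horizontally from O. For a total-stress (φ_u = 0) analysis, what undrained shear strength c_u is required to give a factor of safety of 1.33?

c_u = 24.8 kPa

FS = c_u·L_a·R / (W·d), so c_u = FS·W·d / (L_a·R).
Arc length L_a = R·θ = 10.4·(100.5°·π/180) = 10.4·1.7541 = 18.24 m
c_u = 1.33·1146·3.09 / (18.24·10.4) = 4709.7 / 189.72 = 24.82 kPa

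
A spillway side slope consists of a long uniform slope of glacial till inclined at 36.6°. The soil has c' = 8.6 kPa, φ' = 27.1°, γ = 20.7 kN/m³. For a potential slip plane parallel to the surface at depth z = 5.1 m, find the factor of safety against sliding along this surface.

For an infinite slope with a slip plane parallel to the surface (no pore pressure): FS = [c' + γz cos²β tanφ'] / [γz sinβ cosβ].
γz = 20.7·5.1 = 105.57 kN/m²
Numerator = 8.6 + 105.57·cos²36.6°·tan27.1° = 8.6 + 105.57·0.6445·0.5117 = 43.419 kPa
Denominator = 105.57·sin36.6°·cos36.6° = 105.57·0.5962·0.8028 = 50.532 kPa
FS = 43.419 / 50.532 = 0.859

FS = 0.86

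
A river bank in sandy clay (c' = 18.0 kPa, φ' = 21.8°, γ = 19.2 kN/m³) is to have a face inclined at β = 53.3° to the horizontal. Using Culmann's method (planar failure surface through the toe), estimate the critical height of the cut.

H_c = 18.94 m

Culmann's analysis gives the critical failure plane at α_cr = (β + φ')/2 = (53.3 + 21.8)/2 = 37.5°, and the critical height
H_c = (4c'/γ) · sinβ cosφ' / [1 − cos(β − φ')]
    = (4·18.0/19.2) · sin53.3°·cos21.8° / [1 − cos(31.5°)]
    = 3.750 · 0.8018·0.9285 / [1 − 0.8526]
    = 3.750 · 0.7444 / 0.1474
    = 18.94 m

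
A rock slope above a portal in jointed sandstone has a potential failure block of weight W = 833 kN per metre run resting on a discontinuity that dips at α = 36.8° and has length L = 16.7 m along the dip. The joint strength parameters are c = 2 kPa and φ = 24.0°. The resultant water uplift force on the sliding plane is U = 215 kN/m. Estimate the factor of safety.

FS = 0.47

Resolving the block weight along and normal to the plane and applying the Mohr–Coulomb strength on the joint:
N' = W cosα − U = 833·cos36.8° − 215 = 452.0 kN/m
Driving force T = W sinα = 833·sin36.8° = 499.0 kN/m
Resisting force R = c·L + N'·tanφ = 2·16.7 + 452.0·tan24.0° = 33.4 + 201.2 = 234.6 kN/m
FS = R / T = 234.6 / 499.0 = 0.470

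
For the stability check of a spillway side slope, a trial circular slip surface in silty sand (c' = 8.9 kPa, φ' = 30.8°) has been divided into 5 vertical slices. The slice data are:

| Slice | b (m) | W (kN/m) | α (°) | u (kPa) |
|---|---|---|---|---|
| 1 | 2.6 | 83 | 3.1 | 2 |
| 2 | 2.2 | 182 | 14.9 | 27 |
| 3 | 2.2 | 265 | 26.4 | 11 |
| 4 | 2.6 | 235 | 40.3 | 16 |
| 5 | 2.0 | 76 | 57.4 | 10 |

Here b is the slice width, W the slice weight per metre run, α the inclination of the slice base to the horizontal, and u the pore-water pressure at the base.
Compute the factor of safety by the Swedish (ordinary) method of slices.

Ordinary method of slices: FS = Σ[c'·Δl_i + (W_i cosα_i − u_i·Δl_i)·tanφ'] / Σ W_i sinα_i, with Δl_i = b_i / cosα_i.
Slice 1: Δl = 2.6/cos3.1° = 2.604 m; N'_1 = 83·cos3.1° − 2·2.604 = 77.7; c'Δl = 23.17; W sinα = 4.5
Slice 2: Δl = 2.2/cos14.9° = 2.277 m; N'_2 = 182·cos14.9° − 27·2.277 = 114.4; c'Δl = 20.26; W sinα = 46.8
Slice 3: Δl = 2.2/cos26.4° = 2.456 m; N'_3 = 265·cos26.4° − 11·2.456 = 210.3; c'Δl = 21.86; W sinα = 117.8
Slice 4: Δl = 2.6/cos40.3° = 3.409 m; N'_4 = 235·cos40.3° − 16·3.409 = 124.7; c'Δl = 30.34; W sinα = 152.0
Slice 5: Δl = 2.0/cos57.4° = 3.712 m; N'_5 = 76·cos57.4° − 10·3.712 = 3.8; c'Δl = 33.04; W sinα = 64.0
Σc'Δl = 128.7 kN/m; ΣN' = 530.9 kN/m; ΣW sinα = 385.1 kN/m
Resisting = 128.7 + 530.9·tan30.8° = 128.7 + 316.5 = 445.2 kN/m
FS = 445.2 / 385.1 = 1.156

FS = 1.16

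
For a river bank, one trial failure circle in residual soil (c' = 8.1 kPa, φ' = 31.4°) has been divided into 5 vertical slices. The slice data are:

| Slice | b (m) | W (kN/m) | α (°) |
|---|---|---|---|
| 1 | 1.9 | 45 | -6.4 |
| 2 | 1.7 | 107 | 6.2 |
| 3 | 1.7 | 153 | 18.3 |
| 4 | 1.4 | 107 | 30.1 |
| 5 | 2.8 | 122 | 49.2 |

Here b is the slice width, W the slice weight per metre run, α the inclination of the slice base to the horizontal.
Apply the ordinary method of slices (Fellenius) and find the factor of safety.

FS = 1.88

Ordinary method of slices: FS = Σ[c'·Δl_i + (W_i cosα_i)·tanφ'] / Σ W_i sinα_i, with Δl_i = b_i / cosα_i.
Slice 1: Δl = 1.9/cos(-6.4°) = 1.912 m; N'_1 = 45·cos(-6.4°) = 44.7; c'Δl = 15.49; W sinα = -5.0
Slice 2: Δl = 1.7/cos6.2° = 1.710 m; N'_2 = 107·cos6.2° = 106.4; c'Δl = 13.85; W sinα = 11.6
Slice 3: Δl = 1.7/cos18.3° = 1.791 m; N'_3 = 153·cos18.3° = 145.3; c'Δl = 14.50; W sinα = 48.0
Slice 4: Δl = 1.4/cos30.1° = 1.618 m; N'_4 = 107·cos30.1° = 92.6; c'Δl = 13.11; W sinα = 53.7
Slice 5: Δl = 2.8/cos49.2° = 4.285 m; N'_5 = 122·cos49.2° = 79.7; c'Δl = 34.71; W sinα = 92.4
Σc'Δl = 91.7 kN/m; ΣN' = 468.6 kN/m; ΣW sinα = 200.6 kN/m
Resisting = 91.7 + 468.6·tan31.4° = 91.7 + 286.1 = 377.7 kN/m
FS = 377.7 / 200.6 = 1.883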